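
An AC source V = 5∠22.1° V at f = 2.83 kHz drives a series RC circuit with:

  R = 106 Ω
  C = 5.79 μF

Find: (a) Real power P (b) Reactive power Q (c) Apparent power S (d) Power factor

Step 1 — Angular frequency: ω = 2π·f = 2π·2830 = 1.778e+04 rad/s.
Step 2 — Component impedances:
  R: Z = R = 106 Ω
  C: Z = 1/(jωC) = -j/(ω·C) = 0 - j9.713 Ω
Step 3 — Series combination: Z_total = R + C = 106 - j9.713 Ω = 106.4∠-5.2° Ω.
Step 4 — Source phasor: V = 5∠22.1° V = 4.633 + j1.881 V.
Step 5 — Current: I = V / Z = 0.04173 + j0.02157 A = 0.04697∠27.3° A.
Step 6 — Complex power: S = V·I* = 0.2339 - j0.02143 VA.
Step 7 — Real power: P = Re(S) = 0.2339 W.
Step 8 — Reactive power: Q = Im(S) = -0.02143 VAR.
Step 9 — Apparent power: |S| = 0.2349 VA.
Step 10 — Power factor: PF = P/|S| = 0.9958 (leading).

(a) P = 0.2339 W  (b) Q = -0.02143 VAR  (c) S = 0.2349 VA  (d) PF = 0.9958 (leading)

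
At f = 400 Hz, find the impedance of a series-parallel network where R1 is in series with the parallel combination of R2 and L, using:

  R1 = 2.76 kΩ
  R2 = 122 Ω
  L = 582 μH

Step 1 — Angular frequency: ω = 2π·f = 2π·400 = 2513 rad/s.
Step 2 — Component impedances:
  R1: Z = R = 2760 Ω
  R2: Z = R = 122 Ω
  L: Z = jωL = j·2513·0.000582 = 0 + j1.463 Ω
Step 3 — Parallel branch: R2 || L = 1/(1/R2 + 1/L) = 0.01753 + j1.463 Ω.
Step 4 — Series with R1: Z_total = R1 + (R2 || L) = 2760 + j1.463 Ω = 2760∠0.0° Ω.

Z = 2760 + j1.463 Ω = 2760∠0.0° Ω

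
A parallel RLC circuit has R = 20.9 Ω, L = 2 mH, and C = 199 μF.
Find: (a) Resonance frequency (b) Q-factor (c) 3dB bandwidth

Step 1 — Resonance: ω₀ = 1/√(LC) = 1/√(0.002·0.000199) = 1585 rad/s.
Step 2 — f₀ = ω₀/(2π) = 252.3 Hz.
Step 3 — Parallel Q: Q = R/(ω₀L) = 20.9/(1585·0.002) = 6.593.
Step 4 — Bandwidth: Δω = ω₀/Q = 240.4 rad/s; BW = Δω/(2π) = 38.27 Hz.

(a) f₀ = 252.3 Hz  (b) Q = 6.593  (c) BW = 38.27 Hz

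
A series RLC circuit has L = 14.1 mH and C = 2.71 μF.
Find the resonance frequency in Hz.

Step 1 — Resonance condition Im(Z)=0 gives ω₀ = 1/√(LC).
Step 2 — ω₀ = 1/√(0.0141·2.71e-06) = 5116 rad/s.
Step 3 — f₀ = ω₀/(2π) = 814.2 Hz.

f₀ = 814.2 Hz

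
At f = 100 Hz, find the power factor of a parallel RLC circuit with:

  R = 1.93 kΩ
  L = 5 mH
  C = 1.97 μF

Step 1 — Angular frequency: ω = 2π·f = 2π·100 = 628.3 rad/s.
Step 2 — Component impedances:
  R: Z = R = 1930 Ω
  L: Z = jωL = j·628.3·0.005 = 0 + j3.142 Ω
  C: Z = 1/(jωC) = -j/(ω·C) = 0 - j807.9 Ω
Step 3 — Parallel combination: 1/Z_total = 1/R + 1/L + 1/C; Z_total = 0.005154 + j3.154 Ω = 3.154∠89.9° Ω.
Step 4 — Power factor: PF = cos(φ) = Re(Z)/|Z| = 0.005154/3.154 = 0.001634.
Step 5 — Type: Im(Z) = 3.154 ⇒ lagging (phase φ = 89.9°).

PF = 0.001634 (lagging, φ = 89.9°)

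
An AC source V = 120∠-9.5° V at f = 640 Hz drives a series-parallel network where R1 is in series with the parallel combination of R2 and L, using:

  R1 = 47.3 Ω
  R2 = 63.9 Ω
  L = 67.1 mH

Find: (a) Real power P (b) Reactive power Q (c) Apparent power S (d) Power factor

Step 1 — Angular frequency: ω = 2π·f = 2π·640 = 4021 rad/s.
Step 2 — Component impedances:
  R1: Z = R = 47.3 Ω
  R2: Z = R = 63.9 Ω
  L: Z = jωL = j·4021·0.0671 = 0 + j269.8 Ω
Step 3 — Parallel branch: R2 || L = 1/(1/R2 + 1/L) = 60.51 + j14.33 Ω.
Step 4 — Series with R1: Z_total = R1 + (R2 || L) = 107.8 + j14.33 Ω = 108.8∠7.6° Ω.
Step 5 — Source phasor: V = 120∠-9.5° V = 118.4 - j19.81 V.
Step 6 — Current: I = V / Z = 1.055 - j0.3239 A = 1.103∠-17.1° A.
Step 7 — Complex power: S = V·I* = 131.3 + j17.45 VA.
Step 8 — Real power: P = Re(S) = 131.3 W.
Step 9 — Reactive power: Q = Im(S) = 17.45 VAR.
Step 10 — Apparent power: |S| = 132.4 VA.
Step 11 — Power factor: PF = P/|S| = 0.9913 (lagging).

(a) P = 131.3 W  (b) Q = 17.45 VAR  (c) S = 132.4 VA  (d) PF = 0.9913 (lagging)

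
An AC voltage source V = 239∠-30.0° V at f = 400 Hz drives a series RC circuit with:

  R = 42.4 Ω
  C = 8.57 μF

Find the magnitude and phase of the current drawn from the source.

Step 1 — Angular frequency: ω = 2π·f = 2π·400 = 2513 rad/s.
Step 2 — Component impedances:
  R: Z = R = 42.4 Ω
  C: Z = 1/(jωC) = -j/(ω·C) = 0 - j46.43 Ω
Step 3 — Series combination: Z_total = R + C = 42.4 - j46.43 Ω = 62.88∠-47.6° Ω.
Step 4 — Source phasor: V = 239∠-30.0° V = 207 - j119.5 V.
Step 5 — Ohm's law: I = V / Z_total = (207 - j119.5) / (42.4 - j46.43) = 3.623 + j1.149 A.
Step 6 — Convert to polar: |I| = 3.801 A, ∠I = 17.6°.

I = 3.801∠17.6° A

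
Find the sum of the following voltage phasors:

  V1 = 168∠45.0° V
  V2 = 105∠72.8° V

Step 1 — Convert each phasor to rectangular form:
  V1 = 168·(cos(45.0°) + j·sin(45.0°)) = 118.8 + j118.8 V
  V2 = 105·(cos(72.8°) + j·sin(72.8°)) = 31.05 + j100.3 V
Step 2 — Sum components: V_total = 149.8 + j219.1 V.
Step 3 — Convert to polar: |V_total| = 265.4 V, ∠V_total = 55.6°.

V_total = 265.4∠55.6° V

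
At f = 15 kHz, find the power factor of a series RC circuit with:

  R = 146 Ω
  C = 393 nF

Step 1 — Angular frequency: ω = 2π·f = 2π·1.5e+04 = 9.425e+04 rad/s.
Step 2 — Component impedances:
  R: Z = R = 146 Ω
  C: Z = 1/(jωC) = -j/(ω·C) = 0 - j27 Ω
Step 3 — Series combination: Z_total = R + C = 146 - j27 Ω = 148.5∠-10.5° Ω.
Step 4 — Power factor: PF = cos(φ) = Re(Z)/|Z| = 146/148.48 = 0.9833.
Step 5 — Type: Im(Z) = -27 ⇒ leading (phase φ = -10.5°).

PF = 0.9833 (leading, φ = -10.5°)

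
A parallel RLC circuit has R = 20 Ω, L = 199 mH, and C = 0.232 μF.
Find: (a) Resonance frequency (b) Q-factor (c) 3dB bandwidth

Step 1 — Resonance: ω₀ = 1/√(LC) = 1/√(0.199·2.32e-07) = 4654 rad/s.
Step 2 — f₀ = ω₀/(2π) = 740.7 Hz.
Step 3 — Parallel Q: Q = R/(ω₀L) = 20/(4654·0.199) = 0.02159.
Step 4 — Bandwidth: Δω = ω₀/Q = 2.155e+05 rad/s; BW = Δω/(2π) = 3.43e+04 Hz.

(a) f₀ = 740.7 Hz  (b) Q = 0.02159  (c) BW = 3.43e+04 Hz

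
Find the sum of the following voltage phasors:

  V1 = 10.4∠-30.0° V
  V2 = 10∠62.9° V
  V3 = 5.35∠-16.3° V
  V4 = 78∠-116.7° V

Step 1 — Convert each phasor to rectangular form:
  V1 = 10.4·(cos(-30.0°) + j·sin(-30.0°)) = 9.007 - j5.2 V
  V2 = 10·(cos(62.9°) + j·sin(62.9°)) = 4.555 + j8.902 V
  V3 = 5.35·(cos(-16.3°) + j·sin(-16.3°)) = 5.135 - j1.502 V
  V4 = 78·(cos(-116.7°) + j·sin(-116.7°)) = -35.05 - j69.68 V
Step 2 — Sum components: V_total = -16.35 - j67.48 V.
Step 3 — Convert to polar: |V_total| = 69.43 V, ∠V_total = -103.6°.

V_total = 69.43∠-103.6° V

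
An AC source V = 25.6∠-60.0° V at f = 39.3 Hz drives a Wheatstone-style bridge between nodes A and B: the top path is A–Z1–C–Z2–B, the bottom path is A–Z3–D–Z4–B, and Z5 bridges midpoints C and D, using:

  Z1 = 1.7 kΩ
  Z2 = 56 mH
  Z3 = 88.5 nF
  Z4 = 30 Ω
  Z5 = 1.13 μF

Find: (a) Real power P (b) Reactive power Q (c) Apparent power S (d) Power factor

Step 1 — Angular frequency: ω = 2π·f = 2π·39.3 = 246.9 rad/s.
Step 2 — Component impedances:
  Z1: Z = R = 1700 Ω
  Z2: Z = jωL = j·246.9·0.056 = 0 + j13.83 Ω
  Z3: Z = 1/(jωC) = -j/(ω·C) = 0 - j4.576e+04 Ω
  Z4: Z = R = 30 Ω
  Z5: Z = 1/(jωC) = -j/(ω·C) = 0 - j3584 Ω
Step 3 — Bridge requires nodal analysis (the Z5 bridge couples midpoints C and D, so the two paths cannot be reduced to a simple series/parallel combination). Setting node B to ground and injecting 1 A at node A, the 3-node admittance system at A, C, D solves to V_A = Z_AB = 1699 - j49.25 Ω = 1699∠-1.7° Ω.
Step 4 — Source phasor: V = 25.6∠-60.0° V = 12.8 - j22.17 V.
Step 5 — Current: I = V / Z = 0.007907 - j0.01282 A = 0.01506∠-58.3° A.
Step 6 — Complex power: S = V·I* = 0.3855 - j0.01118 VA.
Step 7 — Real power: P = Re(S) = 0.3855 W.
Step 8 — Reactive power: Q = Im(S) = -0.01118 VAR.
Step 9 — Apparent power: |S| = 0.3857 VA.
Step 10 — Power factor: PF = P/|S| = 0.9996 (leading).

(a) P = 0.3855 W  (b) Q = -0.01118 VAR  (c) S = 0.3857 VA  (d) PF = 0.9996 (leading)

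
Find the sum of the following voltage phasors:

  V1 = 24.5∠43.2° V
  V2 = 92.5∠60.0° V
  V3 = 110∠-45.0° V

Step 1 — Convert each phasor to rectangular form:
  V1 = 24.5·(cos(43.2°) + j·sin(43.2°)) = 17.86 + j16.77 V
  V2 = 92.5·(cos(60.0°) + j·sin(60.0°)) = 46.25 + j80.11 V
  V3 = 110·(cos(-45.0°) + j·sin(-45.0°)) = 77.78 - j77.78 V
Step 2 — Sum components: V_total = 141.9 + j19.1 V.
Step 3 — Convert to polar: |V_total| = 143.2 V, ∠V_total = 7.7°.

V_total = 143.2∠7.7° V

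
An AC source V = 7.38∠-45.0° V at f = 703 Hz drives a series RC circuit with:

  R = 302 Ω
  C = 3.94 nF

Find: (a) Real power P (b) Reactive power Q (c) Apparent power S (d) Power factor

Step 1 — Angular frequency: ω = 2π·f = 2π·703 = 4417 rad/s.
Step 2 — Component impedances:
  R: Z = R = 302 Ω
  C: Z = 1/(jωC) = -j/(ω·C) = 0 - j5.746e+04 Ω
Step 3 — Series combination: Z_total = R + C = 302 - j5.746e+04 Ω = 5.746e+04∠-89.7° Ω.
Step 4 — Source phasor: V = 7.38∠-45.0° V = 5.218 - j5.218 V.
Step 5 — Current: I = V / Z = 9.129e-05 + j9.034e-05 A = 0.0001284∠44.7° A.
Step 6 — Complex power: S = V·I* = 4.982e-06 - j0.0009478 VA.
Step 7 — Real power: P = Re(S) = 4.982e-06 W.
Step 8 — Reactive power: Q = Im(S) = -0.0009478 VAR.
Step 9 — Apparent power: |S| = 0.0009478 VA.
Step 10 — Power factor: PF = P/|S| = 0.005256 (leading).

(a) P = 4.982e-06 W  (b) Q = -0.0009478 VAR  (c) S = 0.0009478 VA  (d) PF = 0.005256 (leading)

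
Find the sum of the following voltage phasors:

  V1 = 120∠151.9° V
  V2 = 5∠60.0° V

Step 1 — Convert each phasor to rectangular form:
  V1 = 120·(cos(151.9°) + j·sin(151.9°)) = -105.9 + j56.52 V
  V2 = 5·(cos(60.0°) + j·sin(60.0°)) = 2.5 + j4.33 V
Step 2 — Sum components: V_total = -103.4 + j60.85 V.
Step 3 — Convert to polar: |V_total| = 119.9 V, ∠V_total = 149.5°.

V_total = 119.9∠149.5° V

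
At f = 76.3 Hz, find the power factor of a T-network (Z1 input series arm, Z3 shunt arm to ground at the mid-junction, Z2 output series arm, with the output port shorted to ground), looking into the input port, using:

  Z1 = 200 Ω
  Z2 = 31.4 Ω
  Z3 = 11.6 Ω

Step 1 — Angular frequency: ω = 2π·f = 2π·76.3 = 479.4 rad/s.
Step 2 — Component impedances:
  Z1: Z = R = 200 Ω
  Z2: Z = R = 31.4 Ω
  Z3: Z = R = 11.6 Ω
Step 3 — With the output port shorted to ground, the output series arm Z2 runs from the junction to ground; the shunt arm Z3 also runs from the junction to ground. They appear in parallel: Z3 || Z2 = 8.471 Ω.
Step 4 — Series with input arm Z1: Z_in = Z1 + (Z3 || Z2) = 208.5 Ω = 208.5∠0.0° Ω.
Step 5 — Power factor: PF = cos(φ) = Re(Z)/|Z| = 208.5/208.5 = 1.
Step 6 — Type: Im(Z) = 0 ⇒ unity (phase φ = 0.0°).

PF = 1 (unity, φ = 0.0°)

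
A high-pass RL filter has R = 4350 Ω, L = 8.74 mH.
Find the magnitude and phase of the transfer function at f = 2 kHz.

Step 1 — Angular frequency: ω = 2π·2000 = 1.257e+04 rad/s.
Step 2 — Transfer function: H(jω) = jωL/(R + jωL).
Step 3 — Numerator jωL = j·109.8; denominator R + jωL = 4350 + j109.8.
Step 4 — H = 0.0006371 + j0.02523.
Step 5 — Magnitude: |H| = 0.02524 (-32.0 dB); phase: φ = 88.6°.

|H| = 0.02524 (-32.0 dB), φ = 88.6°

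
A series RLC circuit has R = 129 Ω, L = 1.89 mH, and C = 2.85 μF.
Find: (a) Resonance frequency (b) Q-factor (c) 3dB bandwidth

Step 1 — Resonance: ω₀ = 1/√(LC) = 1/√(0.00189·2.85e-06) = 1.363e+04 rad/s.
Step 2 — f₀ = ω₀/(2π) = 2169 Hz.
Step 3 — Series Q: Q = ω₀L/R = 1.363e+04·0.00189/129 = 0.1996.
Step 4 — Bandwidth: Δω = ω₀/Q = 6.825e+04 rad/s; BW = Δω/(2π) = 1.086e+04 Hz.

(a) f₀ = 2169 Hz  (b) Q = 0.1996  (c) BW = 1.086e+04 Hz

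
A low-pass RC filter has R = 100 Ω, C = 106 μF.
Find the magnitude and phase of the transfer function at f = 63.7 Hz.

Step 1 — Angular frequency: ω = 2π·63.7 = 400.2 rad/s.
Step 2 — Transfer function: H(jω) = 1/(1 + jωRC).
Step 3 — Denominator: 1 + jωRC = 1 + j·400.2·100·0.000106 = 1 + j4.243.
Step 4 — H = 0.05263 - j0.2233.
Step 5 — Magnitude: |H| = 0.2294 (-12.8 dB); phase: φ = -76.7°.

|H| = 0.2294 (-12.8 dB), φ = -76.7°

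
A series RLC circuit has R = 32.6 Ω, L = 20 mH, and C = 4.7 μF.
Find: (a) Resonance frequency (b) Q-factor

Step 1 — Resonance condition Im(Z)=0 gives ω₀ = 1/√(LC).
Step 2 — ω₀ = 1/√(0.02·4.7e-06) = 3262 rad/s.
Step 3 — f₀ = ω₀/(2π) = 519.1 Hz.
Step 4 — Series Q: Q = ω₀L/R = 3262·0.02/32.6 = 2.001.

(a) f₀ = 519.1 Hz  (b) Q = 2.001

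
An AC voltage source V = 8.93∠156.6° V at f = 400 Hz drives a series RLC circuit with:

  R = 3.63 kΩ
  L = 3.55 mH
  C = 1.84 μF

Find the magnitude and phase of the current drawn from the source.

Step 1 — Angular frequency: ω = 2π·f = 2π·400 = 2513 rad/s.
Step 2 — Component impedances:
  R: Z = R = 3630 Ω
  L: Z = jωL = j·2513·0.00355 = 0 + j8.922 Ω
  C: Z = 1/(jωC) = -j/(ω·C) = 0 - j216.2 Ω
Step 3 — Series combination: Z_total = R + L + C = 3630 - j207.3 Ω = 3636∠-3.3° Ω.
Step 4 — Source phasor: V = 8.93∠156.6° V = -8.196 + j3.547 V.
Step 5 — Ohm's law: I = V / Z_total = (-8.196 + j3.547) / (3630 - j207.3) = -0.002306 + j0.0008453 A.
Step 6 — Convert to polar: |I| = 0.002456 A, ∠I = 159.9°.

I = 0.002456∠159.9° A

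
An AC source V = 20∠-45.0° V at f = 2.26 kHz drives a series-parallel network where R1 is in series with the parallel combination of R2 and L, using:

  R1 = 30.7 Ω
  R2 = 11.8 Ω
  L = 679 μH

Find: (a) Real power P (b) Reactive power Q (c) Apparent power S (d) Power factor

Step 1 — Angular frequency: ω = 2π·f = 2π·2260 = 1.42e+04 rad/s.
Step 2 — Component impedances:
  R1: Z = R = 30.7 Ω
  R2: Z = R = 11.8 Ω
  L: Z = jωL = j·1.42e+04·0.000679 = 0 + j9.642 Ω
Step 3 — Parallel branch: R2 || L = 1/(1/R2 + 1/L) = 4.724 + j5.782 Ω.
Step 4 — Series with R1: Z_total = R1 + (R2 || L) = 35.42 + j5.782 Ω = 35.89∠9.3° Ω.
Step 5 — Source phasor: V = 20∠-45.0° V = 14.14 - j14.14 V.
Step 6 — Current: I = V / Z = 0.3254 - j0.4523 A = 0.5572∠-54.3° A.
Step 7 — Complex power: S = V·I* = 11 + j1.795 VA.
Step 8 — Real power: P = Re(S) = 11 W.
Step 9 — Reactive power: Q = Im(S) = 1.795 VAR.
Step 10 — Apparent power: |S| = 11.14 VA.
Step 11 — Power factor: PF = P/|S| = 0.9869 (lagging).

(a) P = 11 W  (b) Q = 1.795 VAR  (c) S = 11.14 VA  (d) PF = 0.9869 (lagging)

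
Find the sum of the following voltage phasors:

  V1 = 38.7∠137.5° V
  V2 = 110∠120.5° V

Step 1 — Convert each phasor to rectangular form:
  V1 = 38.7·(cos(137.5°) + j·sin(137.5°)) = -28.53 + j26.15 V
  V2 = 110·(cos(120.5°) + j·sin(120.5°)) = -55.83 + j94.78 V
Step 2 — Sum components: V_total = -84.36 + j120.9 V.
Step 3 — Convert to polar: |V_total| = 147.4 V, ∠V_total = 124.9°.

V_total = 147.4∠124.9° V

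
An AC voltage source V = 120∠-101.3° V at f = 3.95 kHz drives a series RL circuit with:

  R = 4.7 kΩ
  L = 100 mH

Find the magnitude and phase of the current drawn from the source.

Step 1 — Angular frequency: ω = 2π·f = 2π·3950 = 2.482e+04 rad/s.
Step 2 — Component impedances:
  R: Z = R = 4700 Ω
  L: Z = jωL = j·2.482e+04·0.1 = 0 + j2482 Ω
Step 3 — Series combination: Z_total = R + L = 4700 + j2482 Ω = 5315∠27.8° Ω.
Step 4 — Source phasor: V = 120∠-101.3° V = -23.51 - j117.7 V.
Step 5 — Ohm's law: I = V / Z_total = (-23.51 - j117.7) / (4700 + j2482) = -0.01425 - j0.01751 A.
Step 6 — Convert to polar: |I| = 0.02258 A, ∠I = -129.1°.

I = 0.02258∠-129.1° A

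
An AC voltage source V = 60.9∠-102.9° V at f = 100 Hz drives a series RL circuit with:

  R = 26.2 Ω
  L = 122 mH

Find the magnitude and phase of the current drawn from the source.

Step 1 — Angular frequency: ω = 2π·f = 2π·100 = 628.3 rad/s.
Step 2 — Component impedances:
  R: Z = R = 26.2 Ω
  L: Z = jωL = j·628.3·0.122 = 0 + j76.65 Ω
Step 3 — Series combination: Z_total = R + L = 26.2 + j76.65 Ω = 81.01∠71.1° Ω.
Step 4 — Source phasor: V = 60.9∠-102.9° V = -13.6 - j59.36 V.
Step 5 — Ohm's law: I = V / Z_total = (-13.6 - j59.36) / (26.2 + j76.65) = -0.7477 - j0.07819 A.
Step 6 — Convert to polar: |I| = 0.7518 A, ∠I = -174.0°.

I = 0.7518∠-174.0° A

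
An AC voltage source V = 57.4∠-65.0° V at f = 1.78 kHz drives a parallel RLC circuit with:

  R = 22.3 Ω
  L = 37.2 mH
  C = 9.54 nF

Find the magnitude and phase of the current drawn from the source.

Step 1 — Angular frequency: ω = 2π·f = 2π·1780 = 1.118e+04 rad/s.
Step 2 — Component impedances:
  R: Z = R = 22.3 Ω
  L: Z = jωL = j·1.118e+04·0.0372 = 0 + j416 Ω
  C: Z = 1/(jωC) = -j/(ω·C) = 0 - j9372 Ω
Step 3 — Parallel combination: 1/Z_total = 1/R + 1/L + 1/C; Z_total = 22.24 + j1.139 Ω = 22.27∠2.9° Ω.
Step 4 — Source phasor: V = 57.4∠-65.0° V = 24.26 - j52.02 V.
Step 5 — Ohm's law: I = V / Z_total = (24.26 - j52.02) / (22.24 + j1.139) = 0.9683 - j2.389 A.
Step 6 — Convert to polar: |I| = 2.577 A, ∠I = -67.9°.

I = 2.577∠-67.9° A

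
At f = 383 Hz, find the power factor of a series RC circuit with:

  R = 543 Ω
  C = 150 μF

Step 1 — Angular frequency: ω = 2π·f = 2π·383 = 2406 rad/s.
Step 2 — Component impedances:
  R: Z = R = 543 Ω
  C: Z = 1/(jωC) = -j/(ω·C) = 0 - j2.77 Ω
Step 3 — Series combination: Z_total = R + C = 543 - j2.77 Ω = 543∠-0.3° Ω.
Step 4 — Power factor: PF = cos(φ) = Re(Z)/|Z| = 543/543 = 1.
Step 5 — Type: Im(Z) = -2.77 ⇒ leading (phase φ = -0.3°).

PF = 1 (leading, φ = -0.3°)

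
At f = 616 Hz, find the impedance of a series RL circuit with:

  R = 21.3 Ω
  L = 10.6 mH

Step 1 — Angular frequency: ω = 2π·f = 2π·616 = 3870 rad/s.
Step 2 — Component impedances:
  R: Z = R = 21.3 Ω
  L: Z = jωL = j·3870·0.0106 = 0 + j41.03 Ω
Step 3 — Series combination: Z_total = R + L = 21.3 + j41.03 Ω = 46.23∠62.6° Ω.

Z = 21.3 + j41.03 Ω = 46.23∠62.6° Ω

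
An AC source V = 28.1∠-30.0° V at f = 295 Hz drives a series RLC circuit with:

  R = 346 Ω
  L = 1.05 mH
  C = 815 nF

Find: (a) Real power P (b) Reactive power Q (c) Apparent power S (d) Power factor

Step 1 — Angular frequency: ω = 2π·f = 2π·295 = 1854 rad/s.
Step 2 — Component impedances:
  R: Z = R = 346 Ω
  L: Z = jωL = j·1854·0.00105 = 0 + j1.946 Ω
  C: Z = 1/(jωC) = -j/(ω·C) = 0 - j662 Ω
Step 3 — Series combination: Z_total = R + L + C = 346 - j660 Ω = 745.2∠-62.3° Ω.
Step 4 — Source phasor: V = 28.1∠-30.0° V = 24.34 - j14.05 V.
Step 5 — Current: I = V / Z = 0.03186 + j0.02017 A = 0.03771∠32.3° A.
Step 6 — Complex power: S = V·I* = 0.4919 - j0.9384 VA.
Step 7 — Real power: P = Re(S) = 0.4919 W.
Step 8 — Reactive power: Q = Im(S) = -0.9384 VAR.
Step 9 — Apparent power: |S| = 1.06 VA.
Step 10 — Power factor: PF = P/|S| = 0.4643 (leading).

(a) P = 0.4919 W  (b) Q = -0.9384 VAR  (c) S = 1.06 VA  (d) PF = 0.4643 (leading)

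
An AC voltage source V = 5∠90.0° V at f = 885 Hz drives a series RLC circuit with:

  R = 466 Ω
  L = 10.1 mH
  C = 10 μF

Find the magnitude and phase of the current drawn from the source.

Step 1 — Angular frequency: ω = 2π·f = 2π·885 = 5561 rad/s.
Step 2 — Component impedances:
  R: Z = R = 466 Ω
  L: Z = jωL = j·5561·0.0101 = 0 + j56.16 Ω
  C: Z = 1/(jωC) = -j/(ω·C) = 0 - j17.98 Ω
Step 3 — Series combination: Z_total = R + L + C = 466 + j38.18 Ω = 467.6∠4.7° Ω.
Step 4 — Source phasor: V = 5∠90.0° V = 0 + j5 V.
Step 5 — Ohm's law: I = V / Z_total = (0 + j5) / (466 + j38.18) = 0.0008732 + j0.01066 A.
Step 6 — Convert to polar: |I| = 0.01069 A, ∠I = 85.3°.

I = 0.01069∠85.3° A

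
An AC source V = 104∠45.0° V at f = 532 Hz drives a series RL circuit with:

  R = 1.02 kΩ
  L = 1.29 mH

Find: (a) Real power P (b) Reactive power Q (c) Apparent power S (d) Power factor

Step 1 — Angular frequency: ω = 2π·f = 2π·532 = 3343 rad/s.
Step 2 — Component impedances:
  R: Z = R = 1020 Ω
  L: Z = jωL = j·3343·0.00129 = 0 + j4.312 Ω
Step 3 — Series combination: Z_total = R + L = 1020 + j4.312 Ω = 1020∠0.2° Ω.
Step 4 — Source phasor: V = 104∠45.0° V = 73.54 + j73.54 V.
Step 5 — Current: I = V / Z = 0.0724 + j0.07179 A = 0.102∠44.8° A.
Step 6 — Complex power: S = V·I* = 10.6 + j0.04483 VA.
Step 7 — Real power: P = Re(S) = 10.6 W.
Step 8 — Reactive power: Q = Im(S) = 0.04483 VAR.
Step 9 — Apparent power: |S| = 10.6 VA.
Step 10 — Power factor: PF = P/|S| = 1 (lagging).

(a) P = 10.6 W  (b) Q = 0.04483 VAR  (c) S = 10.6 VA  (d) PF = 1 (lagging)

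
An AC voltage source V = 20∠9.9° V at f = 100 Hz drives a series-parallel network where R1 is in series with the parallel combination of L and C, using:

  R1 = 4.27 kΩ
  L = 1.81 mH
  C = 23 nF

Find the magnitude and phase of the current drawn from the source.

Step 1 — Angular frequency: ω = 2π·f = 2π·100 = 628.3 rad/s.
Step 2 — Component impedances:
  R1: Z = R = 4270 Ω
  L: Z = jωL = j·628.3·0.00181 = 0 + j1.137 Ω
  C: Z = 1/(jωC) = -j/(ω·C) = 0 - j6.92e+04 Ω
Step 3 — Parallel branch: L || C = 1/(1/L + 1/C) = 0 + j1.137 Ω.
Step 4 — Series with R1: Z_total = R1 + (L || C) = 4270 + j1.137 Ω = 4270∠0.0° Ω.
Step 5 — Source phasor: V = 20∠9.9° V = 19.7 + j3.439 V.
Step 6 — Ohm's law: I = V / Z_total = (19.7 + j3.439) / (4270 + j1.137) = 0.004614 + j0.0008041 A.
Step 7 — Convert to polar: |I| = 0.004684 A, ∠I = 9.9°.

I = 0.004684∠9.9° A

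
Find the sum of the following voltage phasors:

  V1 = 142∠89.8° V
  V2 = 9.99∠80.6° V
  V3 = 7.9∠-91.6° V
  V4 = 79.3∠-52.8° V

Step 1 — Convert each phasor to rectangular form:
  V1 = 142·(cos(89.8°) + j·sin(89.8°)) = 0.4957 + j142 V
  V2 = 9.99·(cos(80.6°) + j·sin(80.6°)) = 1.632 + j9.856 V
  V3 = 7.9·(cos(-91.6°) + j·sin(-91.6°)) = -0.2206 - j7.897 V
  V4 = 79.3·(cos(-52.8°) + j·sin(-52.8°)) = 47.94 - j63.16 V
Step 2 — Sum components: V_total = 49.85 + j80.79 V.
Step 3 — Convert to polar: |V_total| = 94.94 V, ∠V_total = 58.3°.

V_total = 94.94∠58.3° V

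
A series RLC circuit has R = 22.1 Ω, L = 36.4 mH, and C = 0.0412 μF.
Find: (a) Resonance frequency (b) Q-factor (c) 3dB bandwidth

Step 1 — Resonance: ω₀ = 1/√(LC) = 1/√(0.0364·4.12e-08) = 2.582e+04 rad/s.
Step 2 — f₀ = ω₀/(2π) = 4110 Hz.
Step 3 — Series Q: Q = ω₀L/R = 2.582e+04·0.0364/22.1 = 42.53.
Step 4 — Bandwidth: Δω = ω₀/Q = 607.1 rad/s; BW = Δω/(2π) = 96.63 Hz.

(a) f₀ = 4110 Hz  (b) Q = 42.53  (c) BW = 96.63 Hz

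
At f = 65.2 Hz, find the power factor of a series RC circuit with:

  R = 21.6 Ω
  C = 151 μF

Step 1 — Angular frequency: ω = 2π·f = 2π·65.2 = 409.7 rad/s.
Step 2 — Component impedances:
  R: Z = R = 21.6 Ω
  C: Z = 1/(jωC) = -j/(ω·C) = 0 - j16.17 Ω
Step 3 — Series combination: Z_total = R + C = 21.6 - j16.17 Ω = 26.98∠-36.8° Ω.
Step 4 — Power factor: PF = cos(φ) = Re(Z)/|Z| = 21.6/26.98 = 0.8006.
Step 5 — Type: Im(Z) = -16.17 ⇒ leading (phase φ = -36.8°).

PF = 0.8006 (leading, φ = -36.8°)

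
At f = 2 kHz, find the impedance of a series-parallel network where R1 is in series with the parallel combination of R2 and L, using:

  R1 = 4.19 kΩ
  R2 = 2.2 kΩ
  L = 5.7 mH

Step 1 — Angular frequency: ω = 2π·f = 2π·2000 = 1.257e+04 rad/s.
Step 2 — Component impedances:
  R1: Z = R = 4190 Ω
  R2: Z = R = 2200 Ω
  L: Z = jωL = j·1.257e+04·0.0057 = 0 + j71.63 Ω
Step 3 — Parallel branch: R2 || L = 1/(1/R2 + 1/L) = 2.33 + j71.55 Ω.
Step 4 — Series with R1: Z_total = R1 + (R2 || L) = 4192 + j71.55 Ω = 4193∠1.0° Ω.

Z = 4192 + j71.55 Ω = 4193∠1.0° Ω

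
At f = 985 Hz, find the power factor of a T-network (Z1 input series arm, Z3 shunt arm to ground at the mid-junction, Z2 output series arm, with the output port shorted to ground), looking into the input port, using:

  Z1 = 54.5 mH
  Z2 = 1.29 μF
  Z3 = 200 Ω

Step 1 — Angular frequency: ω = 2π·f = 2π·985 = 6189 rad/s.
Step 2 — Component impedances:
  Z1: Z = jωL = j·6189·0.0545 = 0 + j337.3 Ω
  Z2: Z = 1/(jωC) = -j/(ω·C) = 0 - j125.3 Ω
  Z3: Z = R = 200 Ω
Step 3 — With the output port shorted to ground, the output series arm Z2 runs from the junction to ground; the shunt arm Z3 also runs from the junction to ground. They appear in parallel: Z3 || Z2 = 56.34 - j89.97 Ω.
Step 4 — Series with input arm Z1: Z_in = Z1 + (Z3 || Z2) = 56.34 + j247.3 Ω = 253.7∠77.2° Ω.
Step 5 — Power factor: PF = cos(φ) = Re(Z)/|Z| = 56.34/253.7 = 0.2221.
Step 6 — Type: Im(Z) = 247.3 ⇒ lagging (phase φ = 77.2°).

PF = 0.2221 (lagging, φ = 77.2°)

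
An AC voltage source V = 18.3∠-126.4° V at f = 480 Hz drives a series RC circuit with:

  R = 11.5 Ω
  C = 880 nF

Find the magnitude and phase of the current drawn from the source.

Step 1 — Angular frequency: ω = 2π·f = 2π·480 = 3016 rad/s.
Step 2 — Component impedances:
  R: Z = R = 11.5 Ω
  C: Z = 1/(jωC) = -j/(ω·C) = 0 - j376.8 Ω
Step 3 — Series combination: Z_total = R + C = 11.5 - j376.8 Ω = 377∠-88.3° Ω.
Step 4 — Source phasor: V = 18.3∠-126.4° V = -10.86 - j14.73 V.
Step 5 — Ohm's law: I = V / Z_total = (-10.86 - j14.73) / (11.5 - j376.8) = 0.03818 - j0.02999 A.
Step 6 — Convert to polar: |I| = 0.04855 A, ∠I = -38.1°.

I = 0.04855∠-38.1° A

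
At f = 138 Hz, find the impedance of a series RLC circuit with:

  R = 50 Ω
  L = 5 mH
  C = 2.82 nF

Step 1 — Angular frequency: ω = 2π·f = 2π·138 = 867.1 rad/s.
Step 2 — Component impedances:
  R: Z = R = 50 Ω
  L: Z = jωL = j·867.1·0.005 = 0 + j4.335 Ω
  C: Z = 1/(jωC) = -j/(ω·C) = 0 - j4.09e+05 Ω
Step 3 — Series combination: Z_total = R + L + C = 50 - j4.09e+05 Ω = 4.09e+05∠-90.0° Ω.

Z = 50 - j4.09e+05 Ω = 4.09e+05∠-90.0° Ω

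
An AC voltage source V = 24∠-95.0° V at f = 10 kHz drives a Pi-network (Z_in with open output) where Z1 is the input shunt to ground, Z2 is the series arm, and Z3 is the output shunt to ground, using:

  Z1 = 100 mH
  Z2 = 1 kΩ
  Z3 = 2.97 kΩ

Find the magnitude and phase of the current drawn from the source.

Step 1 — Angular frequency: ω = 2π·f = 2π·1e+04 = 6.283e+04 rad/s.
Step 2 — Component impedances:
  Z1: Z = jωL = j·6.283e+04·0.1 = 0 + j6283 Ω
  Z2: Z = R = 1000 Ω
  Z3: Z = R = 2970 Ω
Step 3 — With open output, the series arm Z2 and the output shunt Z3 appear in series to ground: Z2 + Z3 = 3970 Ω.
Step 4 — Parallel with input shunt Z1: Z_in = Z1 || (Z2 + Z3) = 2837 + j1793 Ω = 3356∠32.3° Ω.
Step 5 — Source phasor: V = 24∠-95.0° V = -2.092 - j23.91 V.
Step 6 — Ohm's law: I = V / Z_total = (-2.092 - j23.91) / (2837 + j1793) = -0.004332 - j0.005689 A.
Step 7 — Convert to polar: |I| = 0.007151 A, ∠I = -127.3°.

I = 0.007151∠-127.3° A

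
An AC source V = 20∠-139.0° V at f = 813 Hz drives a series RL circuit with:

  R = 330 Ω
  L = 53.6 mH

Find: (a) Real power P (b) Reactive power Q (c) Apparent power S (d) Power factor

Step 1 — Angular frequency: ω = 2π·f = 2π·813 = 5108 rad/s.
Step 2 — Component impedances:
  R: Z = R = 330 Ω
  L: Z = jωL = j·5108·0.0536 = 0 + j273.8 Ω
Step 3 — Series combination: Z_total = R + L = 330 + j273.8 Ω = 428.8∠39.7° Ω.
Step 4 — Source phasor: V = 20∠-139.0° V = -15.09 - j13.12 V.
Step 5 — Current: I = V / Z = -0.04663 - j0.001072 A = 0.04664∠-178.7° A.
Step 6 — Complex power: S = V·I* = 0.7179 + j0.5957 VA.
Step 7 — Real power: P = Re(S) = 0.7179 W.
Step 8 — Reactive power: Q = Im(S) = 0.5957 VAR.
Step 9 — Apparent power: |S| = 0.9328 VA.
Step 10 — Power factor: PF = P/|S| = 0.7696 (lagging).

(a) P = 0.7179 W  (b) Q = 0.5957 VAR  (c) S = 0.9328 VA  (d) PF = 0.7696 (lagging)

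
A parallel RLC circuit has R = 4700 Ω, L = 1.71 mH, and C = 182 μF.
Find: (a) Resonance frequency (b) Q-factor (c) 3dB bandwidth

Step 1 — Resonance: ω₀ = 1/√(LC) = 1/√(0.00171·0.000182) = 1793 rad/s.
Step 2 — f₀ = ω₀/(2π) = 285.3 Hz.
Step 3 — Parallel Q: Q = R/(ω₀L) = 4700/(1793·0.00171) = 1533.
Step 4 — Bandwidth: Δω = ω₀/Q = 1.169 rad/s; BW = Δω/(2π) = 0.1861 Hz.

(a) f₀ = 285.3 Hz  (b) Q = 1533  (c) BW = 0.1861 Hz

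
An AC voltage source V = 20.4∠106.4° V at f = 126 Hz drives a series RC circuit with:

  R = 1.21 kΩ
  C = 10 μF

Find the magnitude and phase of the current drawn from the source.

Step 1 — Angular frequency: ω = 2π·f = 2π·126 = 791.7 rad/s.
Step 2 — Component impedances:
  R: Z = R = 1210 Ω
  C: Z = 1/(jωC) = -j/(ω·C) = 0 - j126.3 Ω
Step 3 — Series combination: Z_total = R + C = 1210 - j126.3 Ω = 1217∠-6.0° Ω.
Step 4 — Source phasor: V = 20.4∠106.4° V = -5.76 + j19.57 V.
Step 5 — Ohm's law: I = V / Z_total = (-5.76 + j19.57) / (1210 - j126.3) = -0.006379 + j0.01551 A.
Step 6 — Convert to polar: |I| = 0.01677 A, ∠I = 112.4°.

I = 0.01677∠112.4° A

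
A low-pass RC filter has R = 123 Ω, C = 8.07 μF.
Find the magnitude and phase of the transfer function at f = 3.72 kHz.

Step 1 — Angular frequency: ω = 2π·3720 = 2.337e+04 rad/s.
Step 2 — Transfer function: H(jω) = 1/(1 + jωRC).
Step 3 — Denominator: 1 + jωRC = 1 + j·2.337e+04·123·8.07e-06 = 1 + j23.2.
Step 4 — H = 0.001854 - j0.04302.
Step 5 — Magnitude: |H| = 0.04306 (-27.3 dB); phase: φ = -87.5°.

|H| = 0.04306 (-27.3 dB), φ = -87.5°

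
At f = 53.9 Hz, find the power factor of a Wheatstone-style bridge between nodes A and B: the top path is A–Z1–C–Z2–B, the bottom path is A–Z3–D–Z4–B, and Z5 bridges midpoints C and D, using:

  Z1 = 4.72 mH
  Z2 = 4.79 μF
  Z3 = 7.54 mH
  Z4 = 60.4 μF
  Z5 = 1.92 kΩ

Step 1 — Angular frequency: ω = 2π·f = 2π·53.9 = 338.7 rad/s.
Step 2 — Component impedances:
  Z1: Z = jωL = j·338.7·0.00472 = 0 + j1.598 Ω
  Z2: Z = 1/(jωC) = -j/(ω·C) = 0 - j616.4 Ω
  Z3: Z = jωL = j·338.7·0.00754 = 0 + j2.554 Ω
  Z4: Z = 1/(jωC) = -j/(ω·C) = 0 - j48.89 Ω
  Z5: Z = R = 1920 Ω
Step 3 — Bridge requires nodal analysis (the Z5 bridge couples midpoints C and D, so the two paths cannot be reduced to a simple series/parallel combination). Setting node B to ground and injecting 1 A at node A, the 3-node admittance system at A, C, D solves to V_A = Z_AB = 0.002666 - j43.09 Ω = 43.09∠-90.0° Ω.
Step 4 — Power factor: PF = cos(φ) = Re(Z)/|Z| = 0.0026662/43.087 = 6.188e-05.
Step 5 — Type: Im(Z) = -43.09 ⇒ leading (phase φ = -90.0°).

PF = 6.188e-05 (leading, φ = -90.0°)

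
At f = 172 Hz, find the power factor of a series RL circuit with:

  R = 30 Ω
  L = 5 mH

Step 1 — Angular frequency: ω = 2π·f = 2π·172 = 1081 rad/s.
Step 2 — Component impedances:
  R: Z = R = 30 Ω
  L: Z = jωL = j·1081·0.005 = 0 + j5.404 Ω
Step 3 — Series combination: Z_total = R + L = 30 + j5.404 Ω = 30.48∠10.2° Ω.
Step 4 — Power factor: PF = cos(φ) = Re(Z)/|Z| = 30/30.483 = 0.9842.
Step 5 — Type: Im(Z) = 5.404 ⇒ lagging (phase φ = 10.2°).

PF = 0.9842 (lagging, φ = 10.2°)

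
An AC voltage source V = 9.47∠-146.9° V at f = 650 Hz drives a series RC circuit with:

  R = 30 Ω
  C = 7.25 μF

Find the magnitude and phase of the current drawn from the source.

Step 1 — Angular frequency: ω = 2π·f = 2π·650 = 4084 rad/s.
Step 2 — Component impedances:
  R: Z = R = 30 Ω
  C: Z = 1/(jωC) = -j/(ω·C) = 0 - j33.77 Ω
Step 3 — Series combination: Z_total = R + C = 30 - j33.77 Ω = 45.17∠-48.4° Ω.
Step 4 — Source phasor: V = 9.47∠-146.9° V = -7.933 - j5.172 V.
Step 5 — Ohm's law: I = V / Z_total = (-7.933 - j5.172) / (30 - j33.77) = -0.03104 - j0.2073 A.
Step 6 — Convert to polar: |I| = 0.2096 A, ∠I = -98.5°.

I = 0.2096∠-98.5° A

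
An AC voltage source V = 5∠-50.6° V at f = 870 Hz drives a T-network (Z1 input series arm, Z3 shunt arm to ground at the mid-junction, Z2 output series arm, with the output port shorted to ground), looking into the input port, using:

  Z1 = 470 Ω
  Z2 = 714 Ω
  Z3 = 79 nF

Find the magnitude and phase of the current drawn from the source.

Step 1 — Angular frequency: ω = 2π·f = 2π·870 = 5466 rad/s.
Step 2 — Component impedances:
  Z1: Z = R = 470 Ω
  Z2: Z = R = 714 Ω
  Z3: Z = 1/(jωC) = -j/(ω·C) = 0 - j2316 Ω
Step 3 — With the output port shorted to ground, the output series arm Z2 runs from the junction to ground; the shunt arm Z3 also runs from the junction to ground. They appear in parallel: Z3 || Z2 = 652 - j201 Ω.
Step 4 — Series with input arm Z1: Z_in = Z1 + (Z3 || Z2) = 1122 - j201 Ω = 1140∠-10.2° Ω.
Step 5 — Source phasor: V = 5∠-50.6° V = 3.174 - j3.864 V.
Step 6 — Ohm's law: I = V / Z_total = (3.174 - j3.864) / (1122 - j201) = 0.003338 - j0.002845 A.
Step 7 — Convert to polar: |I| = 0.004386 A, ∠I = -40.4°.

I = 0.004386∠-40.4° A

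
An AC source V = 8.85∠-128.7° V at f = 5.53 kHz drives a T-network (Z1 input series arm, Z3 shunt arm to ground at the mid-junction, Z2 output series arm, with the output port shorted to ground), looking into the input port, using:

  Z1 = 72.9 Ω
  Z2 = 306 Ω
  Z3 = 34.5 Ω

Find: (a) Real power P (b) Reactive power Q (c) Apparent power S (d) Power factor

Step 1 — Angular frequency: ω = 2π·f = 2π·5530 = 3.475e+04 rad/s.
Step 2 — Component impedances:
  Z1: Z = R = 72.9 Ω
  Z2: Z = R = 306 Ω
  Z3: Z = R = 34.5 Ω
Step 3 — With the output port shorted to ground, the output series arm Z2 runs from the junction to ground; the shunt arm Z3 also runs from the junction to ground. They appear in parallel: Z3 || Z2 = 31 Ω.
Step 4 — Series with input arm Z1: Z_in = Z1 + (Z3 || Z2) = 103.9 Ω = 103.9∠0.0° Ω.
Step 5 — Source phasor: V = 8.85∠-128.7° V = -5.533 - j6.907 V.
Step 6 — Current: I = V / Z = -0.05325 - j0.06647 A = 0.08517∠-128.7° A.
Step 7 — Complex power: S = V·I* = 0.7538 VA.
Step 8 — Real power: P = Re(S) = 0.7538 W.
Step 9 — Reactive power: Q = Im(S) = 0 VAR.
Step 10 — Apparent power: |S| = 0.7538 VA.
Step 11 — Power factor: PF = P/|S| = 1 (unity).

(a) P = 0.7538 W  (b) Q = 0 VAR  (c) S = 0.7538 VA  (d) PF = 1 (unity)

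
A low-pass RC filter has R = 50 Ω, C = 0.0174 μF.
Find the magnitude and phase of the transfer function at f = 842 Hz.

Step 1 — Angular frequency: ω = 2π·842 = 5290 rad/s.
Step 2 — Transfer function: H(jω) = 1/(1 + jωRC).
Step 3 — Denominator: 1 + jωRC = 1 + j·5290·50·1.74e-08 = 1 + j0.004603.
Step 4 — H = 1 - j0.004603.
Step 5 — Magnitude: |H| = 1 (-0.0 dB); phase: φ = -0.3°.

|H| = 1 (-0.0 dB), φ = -0.3°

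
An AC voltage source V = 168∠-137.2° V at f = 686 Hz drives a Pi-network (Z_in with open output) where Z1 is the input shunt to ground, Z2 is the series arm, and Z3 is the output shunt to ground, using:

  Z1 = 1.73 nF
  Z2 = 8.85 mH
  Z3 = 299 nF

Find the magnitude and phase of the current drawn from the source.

Step 1 — Angular frequency: ω = 2π·f = 2π·686 = 4310 rad/s.
Step 2 — Component impedances:
  Z1: Z = 1/(jωC) = -j/(ω·C) = 0 - j1.341e+05 Ω
  Z2: Z = jωL = j·4310·0.00885 = 0 + j38.15 Ω
  Z3: Z = 1/(jωC) = -j/(ω·C) = 0 - j775.9 Ω
Step 3 — With open output, the series arm Z2 and the output shunt Z3 appear in series to ground: Z2 + Z3 = 0 - j737.8 Ω.
Step 4 — Parallel with input shunt Z1: Z_in = Z1 || (Z2 + Z3) = 0 - j733.8 Ω = 733.8∠-90.0° Ω.
Step 5 — Source phasor: V = 168∠-137.2° V = -123.3 - j114.1 V.
Step 6 — Ohm's law: I = V / Z_total = (-123.3 - j114.1) / (0 - j733.8) = 0.1556 - j0.168 A.
Step 7 — Convert to polar: |I| = 0.229 A, ∠I = -47.2°.

I = 0.229∠-47.2° A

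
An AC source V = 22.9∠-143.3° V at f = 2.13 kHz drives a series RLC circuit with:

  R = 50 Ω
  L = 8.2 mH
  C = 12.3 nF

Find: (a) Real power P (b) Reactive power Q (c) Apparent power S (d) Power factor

Step 1 — Angular frequency: ω = 2π·f = 2π·2130 = 1.338e+04 rad/s.
Step 2 — Component impedances:
  R: Z = R = 50 Ω
  L: Z = jωL = j·1.338e+04·0.0082 = 0 + j109.7 Ω
  C: Z = 1/(jωC) = -j/(ω·C) = 0 - j6075 Ω
Step 3 — Series combination: Z_total = R + L + C = 50 - j5965 Ω = 5965∠-89.5° Ω.
Step 4 — Source phasor: V = 22.9∠-143.3° V = -18.36 - j13.69 V.
Step 5 — Current: I = V / Z = 0.002268 - j0.003097 A = 0.003839∠-53.8° A.
Step 6 — Complex power: S = V·I* = 0.0007368 - j0.08791 VA.
Step 7 — Real power: P = Re(S) = 0.0007368 W.
Step 8 — Reactive power: Q = Im(S) = -0.08791 VAR.
Step 9 — Apparent power: |S| = 0.08791 VA.
Step 10 — Power factor: PF = P/|S| = 0.008382 (leading).

(a) P = 0.0007368 W  (b) Q = -0.08791 VAR  (c) S = 0.08791 VA  (d) PF = 0.008382 (leading)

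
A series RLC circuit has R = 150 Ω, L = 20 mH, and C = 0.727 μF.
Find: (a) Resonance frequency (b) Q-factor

Step 1 — Resonance condition Im(Z)=0 gives ω₀ = 1/√(LC).
Step 2 — ω₀ = 1/√(0.02·7.27e-07) = 8293 rad/s.
Step 3 — f₀ = ω₀/(2π) = 1320 Hz.
Step 4 — Series Q: Q = ω₀L/R = 8293·0.02/150 = 1.106.

(a) f₀ = 1320 Hz  (b) Q = 1.106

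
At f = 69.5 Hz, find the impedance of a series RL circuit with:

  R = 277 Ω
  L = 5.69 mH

Step 1 — Angular frequency: ω = 2π·f = 2π·69.5 = 436.7 rad/s.
Step 2 — Component impedances:
  R: Z = R = 277 Ω
  L: Z = jωL = j·436.7·0.00569 = 0 + j2.485 Ω
Step 3 — Series combination: Z_total = R + L = 277 + j2.485 Ω = 277∠0.5° Ω.

Z = 277 + j2.485 Ω = 277∠0.5° Ω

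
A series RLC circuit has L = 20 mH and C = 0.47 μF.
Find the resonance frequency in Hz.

Step 1 — Resonance condition Im(Z)=0 gives ω₀ = 1/√(LC).
Step 2 — ω₀ = 1/√(0.02·4.7e-07) = 1.031e+04 rad/s.
Step 3 — f₀ = ω₀/(2π) = 1642 Hz.

f₀ = 1642 Hz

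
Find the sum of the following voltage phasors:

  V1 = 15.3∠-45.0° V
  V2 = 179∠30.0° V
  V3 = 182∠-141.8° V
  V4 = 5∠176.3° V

Step 1 — Convert each phasor to rectangular form:
  V1 = 15.3·(cos(-45.0°) + j·sin(-45.0°)) = 10.82 - j10.82 V
  V2 = 179·(cos(30.0°) + j·sin(30.0°)) = 155 + j89.5 V
  V3 = 182·(cos(-141.8°) + j·sin(-141.8°)) = -143 - j112.6 V
  V4 = 5·(cos(176.3°) + j·sin(176.3°)) = -4.99 + j0.3227 V
Step 2 — Sum components: V_total = 17.82 - j33.55 V.
Step 3 — Convert to polar: |V_total| = 37.99 V, ∠V_total = -62.0°.

V_total = 37.99∠-62.0° V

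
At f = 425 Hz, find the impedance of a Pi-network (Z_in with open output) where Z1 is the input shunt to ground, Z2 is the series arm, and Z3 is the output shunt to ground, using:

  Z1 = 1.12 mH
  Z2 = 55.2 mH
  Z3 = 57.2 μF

Step 1 — Angular frequency: ω = 2π·f = 2π·425 = 2670 rad/s.
Step 2 — Component impedances:
  Z1: Z = jωL = j·2670·0.00112 = 0 + j2.991 Ω
  Z2: Z = jωL = j·2670·0.0552 = 0 + j147.4 Ω
  Z3: Z = 1/(jωC) = -j/(ω·C) = 0 - j6.547 Ω
Step 3 — With open output, the series arm Z2 and the output shunt Z3 appear in series to ground: Z2 + Z3 = 0 + j140.9 Ω.
Step 4 — Parallel with input shunt Z1: Z_in = Z1 || (Z2 + Z3) = 0 + j2.929 Ω = 2.929∠90.0° Ω.

Z = 0 + j2.929 Ω = 2.929∠90.0° Ω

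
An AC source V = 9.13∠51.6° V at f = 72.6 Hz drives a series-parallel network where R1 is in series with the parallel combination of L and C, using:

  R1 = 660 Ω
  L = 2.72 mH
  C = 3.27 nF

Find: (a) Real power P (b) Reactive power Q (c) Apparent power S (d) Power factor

Step 1 — Angular frequency: ω = 2π·f = 2π·72.6 = 456.2 rad/s.
Step 2 — Component impedances:
  R1: Z = R = 660 Ω
  L: Z = jωL = j·456.2·0.00272 = 0 + j1.241 Ω
  C: Z = 1/(jωC) = -j/(ω·C) = 0 - j6.704e+05 Ω
Step 3 — Parallel branch: L || C = 1/(1/L + 1/C) = 0 + j1.241 Ω.
Step 4 — Series with R1: Z_total = R1 + (L || C) = 660 + j1.241 Ω = 660∠0.1° Ω.
Step 5 — Source phasor: V = 9.13∠51.6° V = 5.671 + j7.155 V.
Step 6 — Current: I = V / Z = 0.008613 + j0.01082 A = 0.01383∠51.5° A.
Step 7 — Complex power: S = V·I* = 0.1263 + j0.0002374 VA.
Step 8 — Real power: P = Re(S) = 0.1263 W.
Step 9 — Reactive power: Q = Im(S) = 0.0002374 VAR.
Step 10 — Apparent power: |S| = 0.1263 VA.
Step 11 — Power factor: PF = P/|S| = 1 (lagging).

(a) P = 0.1263 W  (b) Q = 0.0002374 VAR  (c) S = 0.1263 VA  (d) PF = 1 (lagging)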